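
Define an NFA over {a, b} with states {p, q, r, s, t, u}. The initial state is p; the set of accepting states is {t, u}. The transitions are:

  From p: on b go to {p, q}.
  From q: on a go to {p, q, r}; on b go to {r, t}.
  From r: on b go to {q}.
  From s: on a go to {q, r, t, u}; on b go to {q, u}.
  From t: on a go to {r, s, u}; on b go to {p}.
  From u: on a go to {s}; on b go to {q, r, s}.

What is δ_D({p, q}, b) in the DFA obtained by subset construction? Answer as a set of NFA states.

{p, q, r, t}

δ(p,b) = {p, q}; δ(q,b) = {r, t}.
Union: {p, q, r, t}.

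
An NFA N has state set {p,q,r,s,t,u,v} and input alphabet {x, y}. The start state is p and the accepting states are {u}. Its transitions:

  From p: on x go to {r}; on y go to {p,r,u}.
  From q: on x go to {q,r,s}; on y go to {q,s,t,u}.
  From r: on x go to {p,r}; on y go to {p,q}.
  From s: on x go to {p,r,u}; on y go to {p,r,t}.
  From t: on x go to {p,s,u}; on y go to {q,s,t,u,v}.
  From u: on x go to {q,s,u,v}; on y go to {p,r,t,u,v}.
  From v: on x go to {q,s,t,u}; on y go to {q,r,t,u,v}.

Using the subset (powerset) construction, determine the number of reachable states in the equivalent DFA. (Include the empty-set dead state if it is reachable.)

12

Start state of the DFA: {p}.
{p} --x--> {r}  [new]
{p} --y--> {p,r,u}  [new]
{r} --x--> {p,r}  [new]
{r} --y--> {p,q}  [new]
{p,r,u} --x--> {p,q,r,s,u,v}  [new]
{p,r,u} --y--> {p,q,r,t,u,v}  [new]
{p,r} --x--> {p,r}  [seen]
{p,r} --y--> {p,q,r,u}  [new]
{p,q} --x--> {q,r,s}  [new]
{p,q} --y--> {p,q,r,s,t,u}  [new]
{p,q,r,s,u,v} --x--> {p,q,r,s,t,u,v}  [new]
{p,q,r,s,u,v} --y--> {p,q,r,s,t,u,v}  [seen]
{p,q,r,t,u,v} --x--> {p,q,r,s,t,u,v}  [seen]
{p,q,r,t,u,v} --y--> {p,q,r,s,t,u,v}  [seen]
{p,q,r,u} --x--> {p,q,r,s,u,v}  [seen]
{p,q,r,u} --y--> {p,q,r,s,t,u,v}  [seen]
{q,r,s} --x--> {p,q,r,s,u}  [new]
{q,r,s} --y--> {p,q,r,s,t,u}  [seen]
{p,q,r,s,t,u} --x--> {p,q,r,s,u,v}  [seen]
{p,q,r,s,t,u} --y--> {p,q,r,s,t,u,v}  [seen]
{p,q,r,s,t,u,v} --x--> {p,q,r,s,t,u,v}  [seen]
{p,q,r,s,t,u,v} --y--> {p,q,r,s,t,u,v}  [seen]
{p,q,r,s,u} --x--> {p,q,r,s,u,v}  [seen]
{p,q,r,s,u} --y--> {p,q,r,s,t,u,v}  [seen]
Reachable DFA states: {p}, {r}, {p,r,u}, {p,r}, {p,q}, {p,q,r,s,u,v}, {p,q,r,t,u,v}, {p,q,r,u}, {q,r,s}, {p,q,r,s,t,u}, {p,q,r,s,t,u,v}, {p,q,r,s,u}.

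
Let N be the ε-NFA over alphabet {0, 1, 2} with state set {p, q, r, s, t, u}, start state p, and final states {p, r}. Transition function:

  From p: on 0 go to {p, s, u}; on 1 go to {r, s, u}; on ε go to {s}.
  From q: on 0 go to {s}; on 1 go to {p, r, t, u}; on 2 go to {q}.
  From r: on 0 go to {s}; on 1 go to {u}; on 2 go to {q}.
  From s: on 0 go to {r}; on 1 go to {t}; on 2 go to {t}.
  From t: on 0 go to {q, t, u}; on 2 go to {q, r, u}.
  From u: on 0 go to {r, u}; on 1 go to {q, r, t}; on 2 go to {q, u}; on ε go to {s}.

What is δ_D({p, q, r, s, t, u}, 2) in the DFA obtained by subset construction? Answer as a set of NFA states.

{q, r, s, t, u}

δ(p,2) = ∅; δ(q,2) = {q}; δ(r,2) = {q}; δ(s,2) = {t}; δ(t,2) = {q, r, u}; δ(u,2) = {q, u}.
Union: {q, r, t, u}.
ε-closure gives {q, r, s, t, u}.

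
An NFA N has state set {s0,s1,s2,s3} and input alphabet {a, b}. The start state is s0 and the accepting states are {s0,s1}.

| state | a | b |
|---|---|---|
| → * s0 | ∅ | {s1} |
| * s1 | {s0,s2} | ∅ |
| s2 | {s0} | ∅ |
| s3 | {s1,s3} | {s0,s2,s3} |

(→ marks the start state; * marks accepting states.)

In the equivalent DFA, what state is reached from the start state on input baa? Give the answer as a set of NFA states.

Start: {s0}.
δ(s0,b) = {s1}.
Union: {s1}.
After b: {s1}.
δ(s1,a) = {s0,s2}.
Union: {s0,s2}.
After a: {s0,s2}.
δ(s0,a) = ∅; δ(s2,a) = {s0}.
Union: {s0}.
After a: {s0}.

{s0}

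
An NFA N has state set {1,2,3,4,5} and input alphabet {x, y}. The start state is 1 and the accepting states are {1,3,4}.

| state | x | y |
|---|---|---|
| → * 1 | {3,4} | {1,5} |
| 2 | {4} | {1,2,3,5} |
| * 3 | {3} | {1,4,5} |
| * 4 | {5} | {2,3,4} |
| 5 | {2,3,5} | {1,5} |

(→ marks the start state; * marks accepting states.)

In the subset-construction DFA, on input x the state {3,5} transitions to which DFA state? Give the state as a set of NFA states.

{2,3,5}

δ(3,x) = {3}; δ(5,x) = {2,3,5}.
Union: {2,3,5}.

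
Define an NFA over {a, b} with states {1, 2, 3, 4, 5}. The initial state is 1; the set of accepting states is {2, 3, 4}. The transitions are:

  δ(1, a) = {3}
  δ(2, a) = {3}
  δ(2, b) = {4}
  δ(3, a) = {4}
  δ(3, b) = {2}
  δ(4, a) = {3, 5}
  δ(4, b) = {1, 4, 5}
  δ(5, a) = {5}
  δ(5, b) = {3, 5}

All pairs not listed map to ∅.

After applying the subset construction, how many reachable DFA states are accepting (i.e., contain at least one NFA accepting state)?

Start state of the DFA: {1}.
{1} --a--> {3}  [new]
{1} --b--> ∅  [new]
{3} --a--> {4}  [new]
{3} --b--> {2}  [new]
∅ --a--> ∅  [seen]
∅ --b--> ∅  [seen]
{4} --a--> {3, 5}  [new]
{4} --b--> {1, 4, 5}  [new]
{2} --a--> {3}  [seen]
{2} --b--> {4}  [seen]
{3, 5} --a--> {4, 5}  [new]
{3, 5} --b--> {2, 3, 5}  [new]
{1, 4, 5} --a--> {3, 5}  [seen]
{1, 4, 5} --b--> {1, 3, 4, 5}  [new]
{4, 5} --a--> {3, 5}  [seen]
{4, 5} --b--> {1, 3, 4, 5}  [seen]
{2, 3, 5} --a--> {3, 4, 5}  [new]
{2, 3, 5} --b--> {2, 3, 4, 5}  [new]
{1, 3, 4, 5} --a--> {3, 4, 5}  [seen]
{1, 3, 4, 5} --b--> {1, 2, 3, 4, 5}  [new]
{3, 4, 5} --a--> {3, 4, 5}  [seen]
{3, 4, 5} --b--> {1, 2, 3, 4, 5}  [seen]
{2, 3, 4, 5} --a--> {3, 4, 5}  [seen]
{2, 3, 4, 5} --b--> {1, 2, 3, 4, 5}  [seen]
{1, 2, 3, 4, 5} --a--> {3, 4, 5}  [seen]
{1, 2, 3, 4, 5} --b--> {1, 2, 3, 4, 5}  [seen]
Reachable DFA states: {1}, {3}, ∅, {4}, {2}, {3, 5}, {1, 4, 5}, {4, 5}, {2, 3, 5}, {1, 3, 4, 5}, {3, 4, 5}, {2, 3, 4, 5}, {1, 2, 3, 4, 5}.
Accepting DFA states (contain an NFA accepting state): {3}, {4}, {2}, {3, 5}, {1, 4, 5}, {4, 5}, {2, 3, 5}, {1, 3, 4, 5}, {3, 4, 5}, {2, 3, 4, 5}, {1, 2, 3, 4, 5}.

11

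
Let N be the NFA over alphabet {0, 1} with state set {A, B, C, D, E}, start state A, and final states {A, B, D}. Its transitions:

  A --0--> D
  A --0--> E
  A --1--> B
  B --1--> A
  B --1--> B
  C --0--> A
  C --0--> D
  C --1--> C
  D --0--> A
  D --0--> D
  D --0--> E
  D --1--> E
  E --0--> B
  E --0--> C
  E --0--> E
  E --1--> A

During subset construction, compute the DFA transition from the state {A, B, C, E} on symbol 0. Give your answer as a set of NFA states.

{A, B, C, D, E}

δ(A,0) = {D, E}; δ(B,0) = ∅; δ(C,0) = {A, D}; δ(E,0) = {B, C, E}.
Union: {A, B, C, D, E}.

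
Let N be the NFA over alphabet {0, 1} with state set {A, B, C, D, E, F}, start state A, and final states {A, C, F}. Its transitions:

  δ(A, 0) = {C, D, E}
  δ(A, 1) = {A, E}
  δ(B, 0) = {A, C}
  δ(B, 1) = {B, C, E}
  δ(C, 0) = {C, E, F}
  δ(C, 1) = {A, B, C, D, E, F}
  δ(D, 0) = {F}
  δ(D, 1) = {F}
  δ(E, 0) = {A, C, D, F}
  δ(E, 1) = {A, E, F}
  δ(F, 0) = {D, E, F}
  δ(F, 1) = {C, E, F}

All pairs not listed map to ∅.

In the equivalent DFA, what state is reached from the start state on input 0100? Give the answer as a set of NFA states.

Start: {A}.
δ(A,0) = {C, D, E}.
Union: {C, D, E}.
After 0: {C, D, E}.
δ(C,1) = {A, B, C, D, E, F}; δ(D,1) = {F}; δ(E,1) = {A, E, F}.
Union: {A, B, C, D, E, F}.
After 1: {A, B, C, D, E, F}.
δ(A,0) = {C, D, E}; δ(B,0) = {A, C}; δ(C,0) = {C, E, F}; δ(D,0) = {F}; δ(E,0) = {A, C, D, F}; δ(F,0) = {D, E, F}.
Union: {A, C, D, E, F}.
After 0: {A, C, D, E, F}.
δ(A,0) = {C, D, E}; δ(C,0) = {C, E, F}; δ(D,0) = {F}; δ(E,0) = {A, C, D, F}; δ(F,0) = {D, E, F}.
Union: {A, C, D, E, F}.
After 0: {A, C, D, E, F}.

{A, C, D, E, F}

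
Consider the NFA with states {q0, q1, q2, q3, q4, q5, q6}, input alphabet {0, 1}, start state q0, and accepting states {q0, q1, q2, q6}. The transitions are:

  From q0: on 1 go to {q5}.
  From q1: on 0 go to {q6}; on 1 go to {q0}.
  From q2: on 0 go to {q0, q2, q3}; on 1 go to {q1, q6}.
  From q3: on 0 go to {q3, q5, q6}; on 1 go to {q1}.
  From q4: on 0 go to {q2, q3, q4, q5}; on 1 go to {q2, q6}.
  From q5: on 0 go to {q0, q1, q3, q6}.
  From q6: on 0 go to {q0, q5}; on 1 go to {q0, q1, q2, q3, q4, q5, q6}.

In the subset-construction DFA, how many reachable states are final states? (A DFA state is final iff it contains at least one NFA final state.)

Start state of the DFA: {q0}.
{q0} --0--> ∅  [new]
{q0} --1--> {q5}  [new]
∅ --0--> ∅  [seen]
∅ --1--> ∅  [seen]
{q5} --0--> {q0, q1, q3, q6}  [new]
{q5} --1--> ∅  [seen]
{q0, q1, q3, q6} --0--> {q0, q3, q5, q6}  [new]
{q0, q1, q3, q6} --1--> {q0, q1, q2, q3, q4, q5, q6}  [new]
{q0, q3, q5, q6} --0--> {q0, q1, q3, q5, q6}  [new]
{q0, q3, q5, q6} --1--> {q0, q1, q2, q3, q4, q5, q6}  [seen]
{q0, q1, q2, q3, q4, q5, q6} --0--> {q0, q1, q2, q3, q4, q5, q6}  [seen]
{q0, q1, q2, q3, q4, q5, q6} --1--> {q0, q1, q2, q3, q4, q5, q6}  [seen]
{q0, q1, q3, q5, q6} --0--> {q0, q1, q3, q5, q6}  [seen]
{q0, q1, q3, q5, q6} --1--> {q0, q1, q2, q3, q4, q5, q6}  [seen]
Reachable DFA states: {q0}, ∅, {q5}, {q0, q1, q3, q6}, {q0, q3, q5, q6}, {q0, q1, q2, q3, q4, q5, q6}, {q0, q1, q3, q5, q6}.
Accepting DFA states (contain an NFA accepting state): {q0}, {q0, q1, q3, q6}, {q0, q3, q5, q6}, {q0, q1, q2, q3, q4, q5, q6}, {q0, q1, q3, q5, q6}.

5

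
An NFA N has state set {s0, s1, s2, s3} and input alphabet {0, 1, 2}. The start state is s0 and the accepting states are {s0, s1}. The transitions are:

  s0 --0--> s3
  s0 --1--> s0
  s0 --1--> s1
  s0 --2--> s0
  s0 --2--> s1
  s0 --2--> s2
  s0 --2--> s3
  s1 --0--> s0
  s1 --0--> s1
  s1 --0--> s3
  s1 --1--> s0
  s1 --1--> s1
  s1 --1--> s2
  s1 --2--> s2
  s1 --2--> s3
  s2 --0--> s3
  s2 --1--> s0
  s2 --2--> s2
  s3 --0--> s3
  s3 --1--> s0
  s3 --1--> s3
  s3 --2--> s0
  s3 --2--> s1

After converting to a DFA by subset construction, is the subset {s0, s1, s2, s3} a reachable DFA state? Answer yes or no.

yes

Start state of the DFA: {s0}.
{s0} --0--> {s3}  [new]
{s0} --1--> {s0, s1}  [new]
{s0} --2--> {s0, s1, s2, s3}  [new]
{s3} --0--> {s3}  [seen]
{s3} --1--> {s0, s3}  [new]
{s3} --2--> {s0, s1}  [seen]
{s0, s1} --0--> {s0, s1, s3}  [new]
{s0, s1} --1--> {s0, s1, s2}  [new]
{s0, s1} --2--> {s0, s1, s2, s3}  [seen]
{s0, s1, s2, s3} --0--> {s0, s1, s3}  [seen]
{s0, s1, s2, s3} --1--> {s0, s1, s2, s3}  [seen]
{s0, s1, s2, s3} --2--> {s0, s1, s2, s3}  [seen]
{s0, s3} --0--> {s3}  [seen]
{s0, s3} --1--> {s0, s1, s3}  [seen]
{s0, s3} --2--> {s0, s1, s2, s3}  [seen]
{s0, s1, s3} --0--> {s0, s1, s3}  [seen]
{s0, s1, s3} --1--> {s0, s1, s2, s3}  [seen]
{s0, s1, s3} --2--> {s0, s1, s2, s3}  [seen]
{s0, s1, s2} --0--> {s0, s1, s3}  [seen]
{s0, s1, s2} --1--> {s0, s1, s2}  [seen]
{s0, s1, s2} --2--> {s0, s1, s2, s3}  [seen]
Reachable DFA states: {s0}, {s3}, {s0, s1}, {s0, s1, s2, s3}, {s0, s3}, {s0, s1, s3}, {s0, s1, s2}.
{s0, s1, s2, s3} is among them.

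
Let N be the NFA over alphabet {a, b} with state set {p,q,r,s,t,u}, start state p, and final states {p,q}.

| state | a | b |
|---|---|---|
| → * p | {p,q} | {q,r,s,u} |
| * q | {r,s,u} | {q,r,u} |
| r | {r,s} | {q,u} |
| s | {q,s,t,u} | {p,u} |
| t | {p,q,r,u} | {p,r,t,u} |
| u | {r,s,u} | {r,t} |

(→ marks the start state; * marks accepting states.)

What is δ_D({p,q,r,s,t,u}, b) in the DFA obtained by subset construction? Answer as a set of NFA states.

δ(p,b) = {q,r,s,u}; δ(q,b) = {q,r,u}; δ(r,b) = {q,u}; δ(s,b) = {p,u}; δ(t,b) = {p,r,t,u}; δ(u,b) = {r,t}.
Union: {p,q,r,s,t,u}.

{p,q,r,s,t,u}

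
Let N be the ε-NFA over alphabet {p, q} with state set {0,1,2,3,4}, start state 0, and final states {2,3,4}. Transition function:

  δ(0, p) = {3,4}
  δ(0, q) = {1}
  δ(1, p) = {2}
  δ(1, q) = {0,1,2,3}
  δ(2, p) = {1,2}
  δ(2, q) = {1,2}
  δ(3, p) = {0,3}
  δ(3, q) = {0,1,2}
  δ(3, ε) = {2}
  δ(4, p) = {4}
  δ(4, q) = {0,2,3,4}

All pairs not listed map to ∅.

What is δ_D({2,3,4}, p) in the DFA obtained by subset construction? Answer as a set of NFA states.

{0,1,2,3,4}

δ(2,p) = {1,2}; δ(3,p) = {0,3}; δ(4,p) = {4}.
Union: {0,1,2,3,4}.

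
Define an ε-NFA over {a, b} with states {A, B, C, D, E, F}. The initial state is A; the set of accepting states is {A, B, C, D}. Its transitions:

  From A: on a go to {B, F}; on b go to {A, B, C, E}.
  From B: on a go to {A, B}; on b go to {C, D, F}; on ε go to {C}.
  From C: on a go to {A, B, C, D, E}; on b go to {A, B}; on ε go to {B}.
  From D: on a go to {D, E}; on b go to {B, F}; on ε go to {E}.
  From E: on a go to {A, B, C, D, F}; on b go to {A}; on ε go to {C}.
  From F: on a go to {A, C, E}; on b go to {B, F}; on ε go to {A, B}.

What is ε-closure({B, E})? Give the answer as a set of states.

{B, C, E}

Begin with {B, E}.
B →ε {C}; add C.
ε-closure = {B, C, E}.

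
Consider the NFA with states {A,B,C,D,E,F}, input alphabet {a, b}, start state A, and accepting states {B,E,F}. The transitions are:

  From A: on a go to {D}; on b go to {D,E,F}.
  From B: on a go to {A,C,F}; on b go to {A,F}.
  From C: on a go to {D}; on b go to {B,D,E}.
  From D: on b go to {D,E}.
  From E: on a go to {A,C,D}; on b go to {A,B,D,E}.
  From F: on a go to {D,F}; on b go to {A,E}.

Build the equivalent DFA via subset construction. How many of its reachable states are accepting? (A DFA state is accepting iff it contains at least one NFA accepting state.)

Start state of the DFA: {A}.
{A} --a--> {D}  [new]
{A} --b--> {D,E,F}  [new]
{D} --a--> ∅  [new]
{D} --b--> {D,E}  [new]
{D,E,F} --a--> {A,C,D,F}  [new]
{D,E,F} --b--> {A,B,D,E}  [new]
∅ --a--> ∅  [seen]
∅ --b--> ∅  [seen]
{D,E} --a--> {A,C,D}  [new]
{D,E} --b--> {A,B,D,E}  [seen]
{A,C,D,F} --a--> {D,F}  [new]
{A,C,D,F} --b--> {A,B,D,E,F}  [new]
{A,B,D,E} --a--> {A,C,D,F}  [seen]
{A,B,D,E} --b--> {A,B,D,E,F}  [seen]
{A,C,D} --a--> {D}  [seen]
{A,C,D} --b--> {B,D,E,F}  [new]
{D,F} --a--> {D,F}  [seen]
{D,F} --b--> {A,D,E}  [new]
{A,B,D,E,F} --a--> {A,C,D,F}  [seen]
{A,B,D,E,F} --b--> {A,B,D,E,F}  [seen]
{B,D,E,F} --a--> {A,C,D,F}  [seen]
{B,D,E,F} --b--> {A,B,D,E,F}  [seen]
{A,D,E} --a--> {A,C,D}  [seen]
{A,D,E} --b--> {A,B,D,E,F}  [seen]
Reachable DFA states: {A}, {D}, {D,E,F}, ∅, {D,E}, {A,C,D,F}, {A,B,D,E}, {A,C,D}, {D,F}, {A,B,D,E,F}, {B,D,E,F}, {A,D,E}.
Accepting DFA states (contain an NFA accepting state): {D,E,F}, {D,E}, {A,C,D,F}, {A,B,D,E}, {D,F}, {A,B,D,E,F}, {B,D,E,F}, {A,D,E}.

8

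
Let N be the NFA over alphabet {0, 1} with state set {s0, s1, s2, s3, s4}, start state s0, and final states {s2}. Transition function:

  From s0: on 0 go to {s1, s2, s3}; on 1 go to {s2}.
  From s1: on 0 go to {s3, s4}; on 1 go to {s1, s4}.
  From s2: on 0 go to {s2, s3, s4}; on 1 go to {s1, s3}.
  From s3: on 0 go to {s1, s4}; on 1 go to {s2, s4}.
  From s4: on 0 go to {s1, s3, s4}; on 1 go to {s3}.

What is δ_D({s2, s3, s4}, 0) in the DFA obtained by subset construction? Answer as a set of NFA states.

{s1, s2, s3, s4}

δ(s2,0) = {s2, s3, s4}; δ(s3,0) = {s1, s4}; δ(s4,0) = {s1, s3, s4}.
Union: {s1, s2, s3, s4}.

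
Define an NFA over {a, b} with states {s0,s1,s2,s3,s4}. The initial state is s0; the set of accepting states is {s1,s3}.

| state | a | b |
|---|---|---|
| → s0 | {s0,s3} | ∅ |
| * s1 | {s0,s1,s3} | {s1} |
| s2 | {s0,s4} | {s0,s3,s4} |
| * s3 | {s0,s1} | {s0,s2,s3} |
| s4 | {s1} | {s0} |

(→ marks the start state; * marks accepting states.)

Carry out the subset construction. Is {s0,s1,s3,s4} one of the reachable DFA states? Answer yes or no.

Start state of the DFA: {s0}.
{s0} --a--> {s0,s3}  [new]
{s0} --b--> ∅  [new]
{s0,s3} --a--> {s0,s1,s3}  [new]
{s0,s3} --b--> {s0,s2,s3}  [new]
∅ --a--> ∅  [seen]
∅ --b--> ∅  [seen]
{s0,s1,s3} --a--> {s0,s1,s3}  [seen]
{s0,s1,s3} --b--> {s0,s1,s2,s3}  [new]
{s0,s2,s3} --a--> {s0,s1,s3,s4}  [new]
{s0,s2,s3} --b--> {s0,s2,s3,s4}  [new]
{s0,s1,s2,s3} --a--> {s0,s1,s3,s4}  [seen]
{s0,s1,s2,s3} --b--> {s0,s1,s2,s3,s4}  [new]
{s0,s1,s3,s4} --a--> {s0,s1,s3}  [seen]
{s0,s1,s3,s4} --b--> {s0,s1,s2,s3}  [seen]
{s0,s2,s3,s4} --a--> {s0,s1,s3,s4}  [seen]
{s0,s2,s3,s4} --b--> {s0,s2,s3,s4}  [seen]
{s0,s1,s2,s3,s4} --a--> {s0,s1,s3,s4}  [seen]
{s0,s1,s2,s3,s4} --b--> {s0,s1,s2,s3,s4}  [seen]
Reachable DFA states: {s0}, {s0,s3}, ∅, {s0,s1,s3}, {s0,s2,s3}, {s0,s1,s2,s3}, {s0,s1,s3,s4}, {s0,s2,s3,s4}, {s0,s1,s2,s3,s4}.
{s0,s1,s3,s4} is among them.

yes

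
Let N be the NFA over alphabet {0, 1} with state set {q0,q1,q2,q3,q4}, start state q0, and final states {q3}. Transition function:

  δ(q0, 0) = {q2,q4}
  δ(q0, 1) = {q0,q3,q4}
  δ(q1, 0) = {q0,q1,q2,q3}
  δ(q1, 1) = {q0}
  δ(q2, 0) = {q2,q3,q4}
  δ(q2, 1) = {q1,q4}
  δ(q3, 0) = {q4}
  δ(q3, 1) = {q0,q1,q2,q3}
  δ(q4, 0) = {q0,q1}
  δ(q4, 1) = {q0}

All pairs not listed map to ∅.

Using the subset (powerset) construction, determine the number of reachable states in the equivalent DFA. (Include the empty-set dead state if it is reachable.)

7

Start state of the DFA: {q0}.
{q0} --0--> {q2,q4}  [new]
{q0} --1--> {q0,q3,q4}  [new]
{q2,q4} --0--> {q0,q1,q2,q3,q4}  [new]
{q2,q4} --1--> {q0,q1,q4}  [new]
{q0,q3,q4} --0--> {q0,q1,q2,q4}  [new]
{q0,q3,q4} --1--> {q0,q1,q2,q3,q4}  [seen]
{q0,q1,q2,q3,q4} --0--> {q0,q1,q2,q3,q4}  [seen]
{q0,q1,q2,q3,q4} --1--> {q0,q1,q2,q3,q4}  [seen]
{q0,q1,q4} --0--> {q0,q1,q2,q3,q4}  [seen]
{q0,q1,q4} --1--> {q0,q3,q4}  [seen]
{q0,q1,q2,q4} --0--> {q0,q1,q2,q3,q4}  [seen]
{q0,q1,q2,q4} --1--> {q0,q1,q3,q4}  [new]
{q0,q1,q3,q4} --0--> {q0,q1,q2,q3,q4}  [seen]
{q0,q1,q3,q4} --1--> {q0,q1,q2,q3,q4}  [seen]
Reachable DFA states: {q0}, {q2,q4}, {q0,q3,q4}, {q0,q1,q2,q3,q4}, {q0,q1,q4}, {q0,q1,q2,q4}, {q0,q1,q3,q4}.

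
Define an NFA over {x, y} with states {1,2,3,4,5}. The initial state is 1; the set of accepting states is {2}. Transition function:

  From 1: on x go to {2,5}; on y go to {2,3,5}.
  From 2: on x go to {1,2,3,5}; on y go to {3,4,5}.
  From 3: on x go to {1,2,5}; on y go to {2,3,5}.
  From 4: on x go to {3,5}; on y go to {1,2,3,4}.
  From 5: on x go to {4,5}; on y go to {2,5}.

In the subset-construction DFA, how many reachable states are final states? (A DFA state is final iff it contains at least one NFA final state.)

Start state of the DFA: {1}.
{1} --x--> {2,5}  [new]
{1} --y--> {2,3,5}  [new]
{2,5} --x--> {1,2,3,4,5}  [new]
{2,5} --y--> {2,3,4,5}  [new]
{2,3,5} --x--> {1,2,3,4,5}  [seen]
{2,3,5} --y--> {2,3,4,5}  [seen]
{1,2,3,4,5} --x--> {1,2,3,4,5}  [seen]
{1,2,3,4,5} --y--> {1,2,3,4,5}  [seen]
{2,3,4,5} --x--> {1,2,3,4,5}  [seen]
{2,3,4,5} --y--> {1,2,3,4,5}  [seen]
Reachable DFA states: {1}, {2,5}, {2,3,5}, {1,2,3,4,5}, {2,3,4,5}.
Accepting DFA states (contain an NFA accepting state): {2,5}, {2,3,5}, {1,2,3,4,5}, {2,3,4,5}.

4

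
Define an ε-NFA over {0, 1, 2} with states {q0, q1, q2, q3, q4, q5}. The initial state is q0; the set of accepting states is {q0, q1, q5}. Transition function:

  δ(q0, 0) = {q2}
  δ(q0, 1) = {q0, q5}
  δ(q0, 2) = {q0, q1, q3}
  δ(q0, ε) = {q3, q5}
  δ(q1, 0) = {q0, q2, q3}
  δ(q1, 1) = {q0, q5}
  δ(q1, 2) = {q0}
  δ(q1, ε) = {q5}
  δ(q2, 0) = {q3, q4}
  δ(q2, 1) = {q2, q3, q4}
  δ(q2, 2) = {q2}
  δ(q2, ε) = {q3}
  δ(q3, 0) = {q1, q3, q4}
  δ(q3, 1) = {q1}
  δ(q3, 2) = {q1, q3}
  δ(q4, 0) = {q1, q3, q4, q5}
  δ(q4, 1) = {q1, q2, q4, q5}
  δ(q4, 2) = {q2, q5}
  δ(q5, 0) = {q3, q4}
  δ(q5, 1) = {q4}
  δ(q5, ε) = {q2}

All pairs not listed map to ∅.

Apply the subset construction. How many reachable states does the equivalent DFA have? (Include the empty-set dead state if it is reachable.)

Start state of the DFA: {q0, q2, q3, q5} (ε-closure of the NFA start).
{q0, q2, q3, q5} --0--> {q1, q2, q3, q4, q5}  [new]
{q0, q2, q3, q5} --1--> {q0, q1, q2, q3, q4, q5}  [new]
{q0, q2, q3, q5} --2--> {q0, q1, q2, q3, q5}  [new]
{q1, q2, q3, q4, q5} --0--> {q0, q1, q2, q3, q4, q5}  [seen]
{q1, q2, q3, q4, q5} --1--> {q0, q1, q2, q3, q4, q5}  [seen]
{q1, q2, q3, q4, q5} --2--> {q0, q1, q2, q3, q5}  [seen]
{q0, q1, q2, q3, q4, q5} --0--> {q0, q1, q2, q3, q4, q5}  [seen]
{q0, q1, q2, q3, q4, q5} --1--> {q0, q1, q2, q3, q4, q5}  [seen]
{q0, q1, q2, q3, q4, q5} --2--> {q0, q1, q2, q3, q5}  [seen]
{q0, q1, q2, q3, q5} --0--> {q0, q1, q2, q3, q4, q5}  [seen]
{q0, q1, q2, q3, q5} --1--> {q0, q1, q2, q3, q4, q5}  [seen]
{q0, q1, q2, q3, q5} --2--> {q0, q1, q2, q3, q5}  [seen]
Reachable DFA states: {q0, q2, q3, q5}, {q1, q2, q3, q4, q5}, {q0, q1, q2, q3, q4, q5}, {q0, q1, q2, q3, q5}.

4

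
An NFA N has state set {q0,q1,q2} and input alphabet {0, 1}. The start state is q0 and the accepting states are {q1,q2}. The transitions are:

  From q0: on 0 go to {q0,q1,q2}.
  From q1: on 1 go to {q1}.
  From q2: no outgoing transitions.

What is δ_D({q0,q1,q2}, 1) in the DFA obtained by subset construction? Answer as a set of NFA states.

δ(q0,1) = ∅; δ(q1,1) = {q1}; δ(q2,1) = ∅.
Union: {q1}.

{q1}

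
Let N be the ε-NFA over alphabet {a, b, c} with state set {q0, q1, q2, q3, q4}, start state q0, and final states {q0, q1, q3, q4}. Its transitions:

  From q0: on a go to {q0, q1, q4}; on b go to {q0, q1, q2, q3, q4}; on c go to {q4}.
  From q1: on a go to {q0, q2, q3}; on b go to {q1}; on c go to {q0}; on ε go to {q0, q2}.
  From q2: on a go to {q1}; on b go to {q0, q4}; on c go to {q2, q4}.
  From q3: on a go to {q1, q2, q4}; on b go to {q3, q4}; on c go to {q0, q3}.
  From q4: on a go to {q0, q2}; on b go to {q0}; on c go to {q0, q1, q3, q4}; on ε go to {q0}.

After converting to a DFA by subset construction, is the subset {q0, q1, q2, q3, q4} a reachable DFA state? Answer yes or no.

yes

Start state of the DFA: {q0} (ε-closure of the NFA start).
{q0} --a--> {q0, q1, q2, q4}  [new]
{q0} --b--> {q0, q1, q2, q3, q4}  [new]
{q0} --c--> {q0, q4}  [new]
{q0, q1, q2, q4} --a--> {q0, q1, q2, q3, q4}  [seen]
{q0, q1, q2, q4} --b--> {q0, q1, q2, q3, q4}  [seen]
{q0, q1, q2, q4} --c--> {q0, q1, q2, q3, q4}  [seen]
{q0, q1, q2, q3, q4} --a--> {q0, q1, q2, q3, q4}  [seen]
{q0, q1, q2, q3, q4} --b--> {q0, q1, q2, q3, q4}  [seen]
{q0, q1, q2, q3, q4} --c--> {q0, q1, q2, q3, q4}  [seen]
{q0, q4} --a--> {q0, q1, q2, q4}  [seen]
{q0, q4} --b--> {q0, q1, q2, q3, q4}  [seen]
{q0, q4} --c--> {q0, q1, q2, q3, q4}  [seen]
Reachable DFA states: {q0}, {q0, q1, q2, q4}, {q0, q1, q2, q3, q4}, {q0, q4}.
{q0, q1, q2, q3, q4} is among them.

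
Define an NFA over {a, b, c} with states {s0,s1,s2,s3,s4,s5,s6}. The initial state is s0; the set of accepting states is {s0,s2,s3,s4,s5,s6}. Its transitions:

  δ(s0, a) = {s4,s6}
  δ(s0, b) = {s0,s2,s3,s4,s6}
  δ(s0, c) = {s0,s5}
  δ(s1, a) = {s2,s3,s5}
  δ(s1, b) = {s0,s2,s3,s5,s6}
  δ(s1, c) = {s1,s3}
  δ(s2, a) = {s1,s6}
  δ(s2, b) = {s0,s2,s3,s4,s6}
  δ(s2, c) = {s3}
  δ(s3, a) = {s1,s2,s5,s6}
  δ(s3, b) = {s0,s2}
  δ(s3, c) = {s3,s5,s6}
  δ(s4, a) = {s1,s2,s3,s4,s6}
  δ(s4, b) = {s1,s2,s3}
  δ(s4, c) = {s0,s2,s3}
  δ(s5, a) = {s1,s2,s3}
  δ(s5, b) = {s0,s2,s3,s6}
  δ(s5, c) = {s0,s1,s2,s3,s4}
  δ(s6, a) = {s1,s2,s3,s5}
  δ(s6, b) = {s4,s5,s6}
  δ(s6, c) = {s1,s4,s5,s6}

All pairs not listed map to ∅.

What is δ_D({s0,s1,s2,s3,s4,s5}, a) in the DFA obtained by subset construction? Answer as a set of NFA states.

{s1,s2,s3,s4,s5,s6}

δ(s0,a) = {s4,s6}; δ(s1,a) = {s2,s3,s5}; δ(s2,a) = {s1,s6}; δ(s3,a) = {s1,s2,s5,s6}; δ(s4,a) = {s1,s2,s3,s4,s6}; δ(s5,a) = {s1,s2,s3}.
Union: {s1,s2,s3,s4,s5,s6}.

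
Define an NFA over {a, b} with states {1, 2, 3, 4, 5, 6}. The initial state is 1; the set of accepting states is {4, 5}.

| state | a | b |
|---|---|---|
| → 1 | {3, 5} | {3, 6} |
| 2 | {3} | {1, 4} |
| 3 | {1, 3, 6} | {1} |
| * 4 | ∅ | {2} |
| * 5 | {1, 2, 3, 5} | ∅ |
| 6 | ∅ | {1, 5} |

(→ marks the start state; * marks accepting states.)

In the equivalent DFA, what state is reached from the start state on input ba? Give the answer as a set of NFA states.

{1, 3, 6}

Start: {1}.
δ(1,b) = {3, 6}.
Union: {3, 6}.
After b: {3, 6}.
δ(3,a) = {1, 3, 6}; δ(6,a) = ∅.
Union: {1, 3, 6}.
After a: {1, 3, 6}.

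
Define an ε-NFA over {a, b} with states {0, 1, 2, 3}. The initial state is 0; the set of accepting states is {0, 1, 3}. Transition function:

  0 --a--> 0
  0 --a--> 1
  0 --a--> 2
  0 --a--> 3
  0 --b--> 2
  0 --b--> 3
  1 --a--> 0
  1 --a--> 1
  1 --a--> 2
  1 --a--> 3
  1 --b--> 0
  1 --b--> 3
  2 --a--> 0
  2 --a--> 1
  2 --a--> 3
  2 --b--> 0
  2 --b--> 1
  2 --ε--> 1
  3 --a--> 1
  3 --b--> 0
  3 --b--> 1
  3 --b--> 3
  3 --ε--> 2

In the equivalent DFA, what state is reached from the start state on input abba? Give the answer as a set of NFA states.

{0, 1, 2, 3}

Start: {0}.
δ(0,a) = {0, 1, 2, 3}.
Union: {0, 1, 2, 3}.
After a: {0, 1, 2, 3}.
δ(0,b) = {2, 3}; δ(1,b) = {0, 3}; δ(2,b) = {0, 1}; δ(3,b) = {0, 1, 3}.
Union: {0, 1, 2, 3}.
After b: {0, 1, 2, 3}.
δ(0,b) = {2, 3}; δ(1,b) = {0, 3}; δ(2,b) = {0, 1}; δ(3,b) = {0, 1, 3}.
Union: {0, 1, 2, 3}.
After b: {0, 1, 2, 3}.
δ(0,a) = {0, 1, 2, 3}; δ(1,a) = {0, 1, 2, 3}; δ(2,a) = {0, 1, 3}; δ(3,a) = {1}.
Union: {0, 1, 2, 3}.
After a: {0, 1, 2, 3}.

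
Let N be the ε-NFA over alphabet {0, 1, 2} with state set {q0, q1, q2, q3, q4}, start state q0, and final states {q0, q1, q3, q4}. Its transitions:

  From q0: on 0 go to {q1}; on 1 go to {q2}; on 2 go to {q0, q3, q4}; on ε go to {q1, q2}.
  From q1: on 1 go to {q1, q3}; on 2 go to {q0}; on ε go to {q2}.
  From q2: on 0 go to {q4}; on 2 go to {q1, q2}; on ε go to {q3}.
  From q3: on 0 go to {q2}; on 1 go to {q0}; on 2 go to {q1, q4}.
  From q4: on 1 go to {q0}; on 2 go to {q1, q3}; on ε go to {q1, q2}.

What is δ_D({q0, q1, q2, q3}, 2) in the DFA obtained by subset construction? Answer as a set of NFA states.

δ(q0,2) = {q0, q3, q4}; δ(q1,2) = {q0}; δ(q2,2) = {q1, q2}; δ(q3,2) = {q1, q4}.
Union: {q0, q1, q2, q3, q4}.

{q0, q1, q2, q3, q4}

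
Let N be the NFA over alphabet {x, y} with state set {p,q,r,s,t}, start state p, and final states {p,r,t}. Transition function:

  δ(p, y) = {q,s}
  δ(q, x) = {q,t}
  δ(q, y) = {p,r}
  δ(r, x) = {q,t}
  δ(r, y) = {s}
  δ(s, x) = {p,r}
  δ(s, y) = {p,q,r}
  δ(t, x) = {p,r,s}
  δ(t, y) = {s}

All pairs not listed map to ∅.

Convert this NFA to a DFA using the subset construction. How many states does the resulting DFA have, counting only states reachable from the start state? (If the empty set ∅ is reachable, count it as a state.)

Start state of the DFA: {p}.
{p} --x--> ∅  [new]
{p} --y--> {q,s}  [new]
∅ --x--> ∅  [seen]
∅ --y--> ∅  [seen]
{q,s} --x--> {p,q,r,t}  [new]
{q,s} --y--> {p,q,r}  [new]
{p,q,r,t} --x--> {p,q,r,s,t}  [new]
{p,q,r,t} --y--> {p,q,r,s}  [new]
{p,q,r} --x--> {q,t}  [new]
{p,q,r} --y--> {p,q,r,s}  [seen]
{p,q,r,s,t} --x--> {p,q,r,s,t}  [seen]
{p,q,r,s,t} --y--> {p,q,r,s}  [seen]
{p,q,r,s} --x--> {p,q,r,t}  [seen]
{p,q,r,s} --y--> {p,q,r,s}  [seen]
{q,t} --x--> {p,q,r,s,t}  [seen]
{q,t} --y--> {p,r,s}  [new]
{p,r,s} --x--> {p,q,r,t}  [seen]
{p,r,s} --y--> {p,q,r,s}  [seen]
Reachable DFA states: {p}, ∅, {q,s}, {p,q,r,t}, {p,q,r}, {p,q,r,s,t}, {p,q,r,s}, {q,t}, {p,r,s}.

9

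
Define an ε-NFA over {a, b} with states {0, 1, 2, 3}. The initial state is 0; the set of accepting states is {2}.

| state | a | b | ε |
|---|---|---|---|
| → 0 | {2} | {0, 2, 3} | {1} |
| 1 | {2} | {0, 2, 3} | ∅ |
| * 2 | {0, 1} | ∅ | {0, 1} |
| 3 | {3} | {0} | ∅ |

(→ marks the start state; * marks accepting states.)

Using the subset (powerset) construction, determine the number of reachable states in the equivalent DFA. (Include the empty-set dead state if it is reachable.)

Start state of the DFA: {0, 1} (ε-closure of the NFA start).
{0, 1} --a--> {0, 1, 2}  [new]
{0, 1} --b--> {0, 1, 2, 3}  [new]
{0, 1, 2} --a--> {0, 1, 2}  [seen]
{0, 1, 2} --b--> {0, 1, 2, 3}  [seen]
{0, 1, 2, 3} --a--> {0, 1, 2, 3}  [seen]
{0, 1, 2, 3} --b--> {0, 1, 2, 3}  [seen]
Reachable DFA states: {0, 1}, {0, 1, 2}, {0, 1, 2, 3}.

3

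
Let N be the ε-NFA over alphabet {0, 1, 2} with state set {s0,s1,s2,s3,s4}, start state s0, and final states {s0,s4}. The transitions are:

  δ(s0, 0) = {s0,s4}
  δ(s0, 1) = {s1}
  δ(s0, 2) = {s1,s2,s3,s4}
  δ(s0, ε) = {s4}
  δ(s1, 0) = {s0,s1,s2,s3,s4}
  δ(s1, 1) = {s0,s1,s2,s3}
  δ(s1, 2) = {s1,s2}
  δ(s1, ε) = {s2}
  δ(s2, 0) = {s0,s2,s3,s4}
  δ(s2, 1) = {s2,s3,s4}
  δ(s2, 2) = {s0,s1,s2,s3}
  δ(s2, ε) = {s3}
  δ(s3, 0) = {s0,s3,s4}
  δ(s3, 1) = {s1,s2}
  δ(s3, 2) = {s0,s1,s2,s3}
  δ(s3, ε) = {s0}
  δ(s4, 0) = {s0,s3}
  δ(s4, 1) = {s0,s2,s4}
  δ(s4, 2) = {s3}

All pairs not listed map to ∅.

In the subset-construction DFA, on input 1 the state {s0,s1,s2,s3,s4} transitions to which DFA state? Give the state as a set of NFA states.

δ(s0,1) = {s1}; δ(s1,1) = {s0,s1,s2,s3}; δ(s2,1) = {s2,s3,s4}; δ(s3,1) = {s1,s2}; δ(s4,1) = {s0,s2,s4}.
Union: {s0,s1,s2,s3,s4}.

{s0,s1,s2,s3,s4}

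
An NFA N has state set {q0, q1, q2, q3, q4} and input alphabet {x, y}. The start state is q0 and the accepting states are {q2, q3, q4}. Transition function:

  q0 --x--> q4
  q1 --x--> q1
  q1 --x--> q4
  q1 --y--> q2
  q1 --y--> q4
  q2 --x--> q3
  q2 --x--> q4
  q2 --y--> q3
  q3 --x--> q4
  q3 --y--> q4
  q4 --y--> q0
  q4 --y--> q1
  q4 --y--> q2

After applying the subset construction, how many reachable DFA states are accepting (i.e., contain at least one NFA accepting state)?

8

Start state of the DFA: {q0}.
{q0} --x--> {q4}  [new]
{q0} --y--> ∅  [new]
{q4} --x--> ∅  [seen]
{q4} --y--> {q0, q1, q2}  [new]
∅ --x--> ∅  [seen]
∅ --y--> ∅  [seen]
{q0, q1, q2} --x--> {q1, q3, q4}  [new]
{q0, q1, q2} --y--> {q2, q3, q4}  [new]
{q1, q3, q4} --x--> {q1, q4}  [new]
{q1, q3, q4} --y--> {q0, q1, q2, q4}  [new]
{q2, q3, q4} --x--> {q3, q4}  [new]
{q2, q3, q4} --y--> {q0, q1, q2, q3, q4}  [new]
{q1, q4} --x--> {q1, q4}  [seen]
{q1, q4} --y--> {q0, q1, q2, q4}  [seen]
{q0, q1, q2, q4} --x--> {q1, q3, q4}  [seen]
{q0, q1, q2, q4} --y--> {q0, q1, q2, q3, q4}  [seen]
{q3, q4} --x--> {q4}  [seen]
{q3, q4} --y--> {q0, q1, q2, q4}  [seen]
{q0, q1, q2, q3, q4} --x--> {q1, q3, q4}  [seen]
{q0, q1, q2, q3, q4} --y--> {q0, q1, q2, q3, q4}  [seen]
Reachable DFA states: {q0}, {q4}, ∅, {q0, q1, q2}, {q1, q3, q4}, {q2, q3, q4}, {q1, q4}, {q0, q1, q2, q4}, {q3, q4}, {q0, q1, q2, q3, q4}.
Accepting DFA states (contain an NFA accepting state): {q4}, {q0, q1, q2}, {q1, q3, q4}, {q2, q3, q4}, {q1, q4}, {q0, q1, q2, q4}, {q3, q4}, {q0, q1, q2, q3, q4}.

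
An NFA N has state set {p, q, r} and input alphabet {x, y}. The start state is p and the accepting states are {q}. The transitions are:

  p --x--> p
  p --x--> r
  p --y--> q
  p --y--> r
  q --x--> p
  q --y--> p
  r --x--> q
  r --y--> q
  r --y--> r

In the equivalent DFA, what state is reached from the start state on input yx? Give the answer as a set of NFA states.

{p, q}

Start: {p}.
δ(p,y) = {q, r}.
Union: {q, r}.
After y: {q, r}.
δ(q,x) = {p}; δ(r,x) = {q}.
Union: {p, q}.
After x: {p, q}.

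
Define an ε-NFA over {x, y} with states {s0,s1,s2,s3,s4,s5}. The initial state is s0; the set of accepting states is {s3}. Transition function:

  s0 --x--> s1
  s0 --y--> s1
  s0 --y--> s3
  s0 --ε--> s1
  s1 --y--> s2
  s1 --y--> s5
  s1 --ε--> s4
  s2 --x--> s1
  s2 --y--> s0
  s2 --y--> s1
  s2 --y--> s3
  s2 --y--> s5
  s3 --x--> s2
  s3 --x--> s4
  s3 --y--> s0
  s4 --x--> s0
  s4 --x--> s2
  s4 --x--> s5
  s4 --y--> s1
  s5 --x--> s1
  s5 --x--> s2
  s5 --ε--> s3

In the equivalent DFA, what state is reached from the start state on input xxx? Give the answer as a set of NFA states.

{s0,s1,s2,s3,s4,s5}

Start: {s0,s1,s4}.
δ(s0,x) = {s1}; δ(s1,x) = ∅; δ(s4,x) = {s0,s2,s5}.
Union: {s0,s1,s2,s5}.
ε-closure gives {s0,s1,s2,s3,s4,s5}.
After x: {s0,s1,s2,s3,s4,s5}.
δ(s0,x) = {s1}; δ(s1,x) = ∅; δ(s2,x) = {s1}; δ(s3,x) = {s2,s4}; δ(s4,x) = {s0,s2,s5}; δ(s5,x) = {s1,s2}.
Union: {s0,s1,s2,s4,s5}.
ε-closure gives {s0,s1,s2,s3,s4,s5}.
After x: {s0,s1,s2,s3,s4,s5}.
δ(s0,x) = {s1}; δ(s1,x) = ∅; δ(s2,x) = {s1}; δ(s3,x) = {s2,s4}; δ(s4,x) = {s0,s2,s5}; δ(s5,x) = {s1,s2}.
Union: {s0,s1,s2,s4,s5}.
ε-closure gives {s0,s1,s2,s3,s4,s5}.
After x: {s0,s1,s2,s3,s4,s5}.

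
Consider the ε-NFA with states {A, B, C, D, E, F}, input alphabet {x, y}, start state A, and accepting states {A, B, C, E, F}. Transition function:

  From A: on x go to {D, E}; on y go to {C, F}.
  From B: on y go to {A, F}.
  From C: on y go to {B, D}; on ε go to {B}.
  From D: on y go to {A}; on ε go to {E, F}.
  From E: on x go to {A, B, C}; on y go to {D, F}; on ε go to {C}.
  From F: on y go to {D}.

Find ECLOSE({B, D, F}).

{B, C, D, E, F}

Begin with {B, D, F}.
D →ε {E, F}; add E.
E →ε {C}; add C.
ε-closure = {B, C, D, E, F}.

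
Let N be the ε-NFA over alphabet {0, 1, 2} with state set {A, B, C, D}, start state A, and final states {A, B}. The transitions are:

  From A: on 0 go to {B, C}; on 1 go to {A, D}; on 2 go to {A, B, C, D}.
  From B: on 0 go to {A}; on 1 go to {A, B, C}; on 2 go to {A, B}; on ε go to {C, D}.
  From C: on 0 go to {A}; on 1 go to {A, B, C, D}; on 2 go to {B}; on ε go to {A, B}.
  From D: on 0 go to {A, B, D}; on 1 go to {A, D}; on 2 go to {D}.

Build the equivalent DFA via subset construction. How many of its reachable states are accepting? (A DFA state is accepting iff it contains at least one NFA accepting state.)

Start state of the DFA: {A} (ε-closure of the NFA start).
{A} --0--> {A, B, C, D}  [new]
{A} --1--> {A, D}  [new]
{A} --2--> {A, B, C, D}  [seen]
{A, B, C, D} --0--> {A, B, C, D}  [seen]
{A, B, C, D} --1--> {A, B, C, D}  [seen]
{A, B, C, D} --2--> {A, B, C, D}  [seen]
{A, D} --0--> {A, B, C, D}  [seen]
{A, D} --1--> {A, D}  [seen]
{A, D} --2--> {A, B, C, D}  [seen]
Reachable DFA states: {A}, {A, B, C, D}, {A, D}.
Accepting DFA states (contain an NFA accepting state): {A}, {A, B, C, D}, {A, D}.

3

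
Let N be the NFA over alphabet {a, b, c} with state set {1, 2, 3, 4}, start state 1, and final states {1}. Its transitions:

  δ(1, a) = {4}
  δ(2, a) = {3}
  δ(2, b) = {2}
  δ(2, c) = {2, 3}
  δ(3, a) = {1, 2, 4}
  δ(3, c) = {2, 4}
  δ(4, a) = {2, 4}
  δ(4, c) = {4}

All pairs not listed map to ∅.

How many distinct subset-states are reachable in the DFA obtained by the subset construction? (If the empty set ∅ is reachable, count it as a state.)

Start state of the DFA: {1}.
{1} --a--> {4}  [new]
{1} --b--> ∅  [new]
{1} --c--> ∅  [seen]
{4} --a--> {2, 4}  [new]
{4} --b--> ∅  [seen]
{4} --c--> {4}  [seen]
∅ --a--> ∅  [seen]
∅ --b--> ∅  [seen]
∅ --c--> ∅  [seen]
{2, 4} --a--> {2, 3, 4}  [new]
{2, 4} --b--> {2}  [new]
{2, 4} --c--> {2, 3, 4}  [seen]
{2, 3, 4} --a--> {1, 2, 3, 4}  [new]
{2, 3, 4} --b--> {2}  [seen]
{2, 3, 4} --c--> {2, 3, 4}  [seen]
{2} --a--> {3}  [new]
{2} --b--> {2}  [seen]
{2} --c--> {2, 3}  [new]
{1, 2, 3, 4} --a--> {1, 2, 3, 4}  [seen]
{1, 2, 3, 4} --b--> {2}  [seen]
{1, 2, 3, 4} --c--> {2, 3, 4}  [seen]
{3} --a--> {1, 2, 4}  [new]
{3} --b--> ∅  [seen]
{3} --c--> {2, 4}  [seen]
{2, 3} --a--> {1, 2, 3, 4}  [seen]
{2, 3} --b--> {2}  [seen]
{2, 3} --c--> {2, 3, 4}  [seen]
{1, 2, 4} --a--> {2, 3, 4}  [seen]
{1, 2, 4} --b--> {2}  [seen]
{1, 2, 4} --c--> {2, 3, 4}  [seen]
Reachable DFA states: {1}, {4}, ∅, {2, 4}, {2, 3, 4}, {2}, {1, 2, 3, 4}, {3}, {2, 3}, {1, 2, 4}.

10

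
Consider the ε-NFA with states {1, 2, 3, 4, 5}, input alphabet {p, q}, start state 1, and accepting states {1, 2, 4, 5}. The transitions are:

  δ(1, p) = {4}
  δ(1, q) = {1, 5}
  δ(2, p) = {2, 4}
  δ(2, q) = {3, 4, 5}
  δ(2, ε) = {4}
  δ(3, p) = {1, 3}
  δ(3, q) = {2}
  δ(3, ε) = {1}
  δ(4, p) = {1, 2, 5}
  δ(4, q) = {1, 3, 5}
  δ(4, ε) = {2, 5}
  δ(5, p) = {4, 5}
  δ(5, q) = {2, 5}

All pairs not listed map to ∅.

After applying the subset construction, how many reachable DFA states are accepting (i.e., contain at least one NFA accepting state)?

Start state of the DFA: {1} (ε-closure of the NFA start).
{1} --p--> {2, 4, 5}  [new]
{1} --q--> {1, 5}  [new]
{2, 4, 5} --p--> {1, 2, 4, 5}  [new]
{2, 4, 5} --q--> {1, 2, 3, 4, 5}  [new]
{1, 5} --p--> {2, 4, 5}  [seen]
{1, 5} --q--> {1, 2, 4, 5}  [seen]
{1, 2, 4, 5} --p--> {1, 2, 4, 5}  [seen]
{1, 2, 4, 5} --q--> {1, 2, 3, 4, 5}  [seen]
{1, 2, 3, 4, 5} --p--> {1, 2, 3, 4, 5}  [seen]
{1, 2, 3, 4, 5} --q--> {1, 2, 3, 4, 5}  [seen]
Reachable DFA states: {1}, {2, 4, 5}, {1, 5}, {1, 2, 4, 5}, {1, 2, 3, 4, 5}.
Accepting DFA states (contain an NFA accepting state): {1}, {2, 4, 5}, {1, 5}, {1, 2, 4, 5}, {1, 2, 3, 4, 5}.

5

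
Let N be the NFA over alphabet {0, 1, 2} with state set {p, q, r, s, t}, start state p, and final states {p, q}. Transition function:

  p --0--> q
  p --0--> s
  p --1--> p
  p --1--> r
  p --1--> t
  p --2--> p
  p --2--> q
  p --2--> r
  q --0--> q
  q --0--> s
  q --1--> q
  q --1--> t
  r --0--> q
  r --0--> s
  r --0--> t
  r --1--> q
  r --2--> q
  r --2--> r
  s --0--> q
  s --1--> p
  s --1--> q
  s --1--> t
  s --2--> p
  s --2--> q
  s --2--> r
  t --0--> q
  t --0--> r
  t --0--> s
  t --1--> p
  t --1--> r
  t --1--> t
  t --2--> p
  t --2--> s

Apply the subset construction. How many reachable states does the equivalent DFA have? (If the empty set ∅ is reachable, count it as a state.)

10

Start state of the DFA: {p}.
{p} --0--> {q, s}  [new]
{p} --1--> {p, r, t}  [new]
{p} --2--> {p, q, r}  [new]
{q, s} --0--> {q, s}  [seen]
{q, s} --1--> {p, q, t}  [new]
{q, s} --2--> {p, q, r}  [seen]
{p, r, t} --0--> {q, r, s, t}  [new]
{p, r, t} --1--> {p, q, r, t}  [new]
{p, r, t} --2--> {p, q, r, s}  [new]
{p, q, r} --0--> {q, s, t}  [new]
{p, q, r} --1--> {p, q, r, t}  [seen]
{p, q, r} --2--> {p, q, r}  [seen]
{p, q, t} --0--> {q, r, s}  [new]
{p, q, t} --1--> {p, q, r, t}  [seen]
{p, q, t} --2--> {p, q, r, s}  [seen]
{q, r, s, t} --0--> {q, r, s, t}  [seen]
{q, r, s, t} --1--> {p, q, r, t}  [seen]
{q, r, s, t} --2--> {p, q, r, s}  [seen]
{p, q, r, t} --0--> {q, r, s, t}  [seen]
{p, q, r, t} --1--> {p, q, r, t}  [seen]
{p, q, r, t} --2--> {p, q, r, s}  [seen]
{p, q, r, s} --0--> {q, s, t}  [seen]
{p, q, r, s} --1--> {p, q, r, t}  [seen]
{p, q, r, s} --2--> {p, q, r}  [seen]
{q, s, t} --0--> {q, r, s}  [seen]
{q, s, t} --1--> {p, q, r, t}  [seen]
{q, s, t} --2--> {p, q, r, s}  [seen]
{q, r, s} --0--> {q, s, t}  [seen]
{q, r, s} --1--> {p, q, t}  [seen]
{q, r, s} --2--> {p, q, r}  [seen]
Reachable DFA states: {p}, {q, s}, {p, r, t}, {p, q, r}, {p, q, t}, {q, r, s, t}, {p, q, r, t}, {p, q, r, s}, {q, s, t}, {q, r, s}.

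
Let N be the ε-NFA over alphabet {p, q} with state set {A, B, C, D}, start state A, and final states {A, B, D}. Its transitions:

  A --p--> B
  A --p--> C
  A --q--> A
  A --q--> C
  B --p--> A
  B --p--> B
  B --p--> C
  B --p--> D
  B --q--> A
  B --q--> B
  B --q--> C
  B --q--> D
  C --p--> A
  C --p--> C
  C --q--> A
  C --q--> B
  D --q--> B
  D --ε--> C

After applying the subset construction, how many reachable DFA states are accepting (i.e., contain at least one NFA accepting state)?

5

Start state of the DFA: {A} (ε-closure of the NFA start).
{A} --p--> {B, C}  [new]
{A} --q--> {A, C}  [new]
{B, C} --p--> {A, B, C, D}  [new]
{B, C} --q--> {A, B, C, D}  [seen]
{A, C} --p--> {A, B, C}  [new]
{A, C} --q--> {A, B, C}  [seen]
{A, B, C, D} --p--> {A, B, C, D}  [seen]
{A, B, C, D} --q--> {A, B, C, D}  [seen]
{A, B, C} --p--> {A, B, C, D}  [seen]
{A, B, C} --q--> {A, B, C, D}  [seen]
Reachable DFA states: {A}, {B, C}, {A, C}, {A, B, C, D}, {A, B, C}.
Accepting DFA states (contain an NFA accepting state): {A}, {B, C}, {A, C}, {A, B, C, D}, {A, B, C}.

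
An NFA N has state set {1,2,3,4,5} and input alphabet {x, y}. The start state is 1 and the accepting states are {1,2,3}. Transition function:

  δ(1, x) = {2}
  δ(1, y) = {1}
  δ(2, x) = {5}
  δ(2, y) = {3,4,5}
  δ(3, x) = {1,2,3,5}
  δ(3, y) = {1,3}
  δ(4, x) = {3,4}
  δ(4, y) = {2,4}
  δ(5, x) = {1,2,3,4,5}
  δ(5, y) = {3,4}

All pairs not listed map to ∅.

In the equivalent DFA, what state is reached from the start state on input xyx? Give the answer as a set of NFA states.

Start: {1}.
δ(1,x) = {2}.
Union: {2}.
After x: {2}.
δ(2,y) = {3,4,5}.
Union: {3,4,5}.
After y: {3,4,5}.
δ(3,x) = {1,2,3,5}; δ(4,x) = {3,4}; δ(5,x) = {1,2,3,4,5}.
Union: {1,2,3,4,5}.
After x: {1,2,3,4,5}.

{1,2,3,4,5}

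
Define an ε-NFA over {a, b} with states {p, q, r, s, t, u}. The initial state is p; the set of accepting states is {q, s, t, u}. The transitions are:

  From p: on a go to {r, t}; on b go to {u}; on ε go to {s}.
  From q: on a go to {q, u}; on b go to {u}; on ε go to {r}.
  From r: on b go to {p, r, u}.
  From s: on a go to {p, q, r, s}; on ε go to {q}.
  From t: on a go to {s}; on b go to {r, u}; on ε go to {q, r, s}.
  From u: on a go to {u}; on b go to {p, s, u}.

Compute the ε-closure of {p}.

{p, q, r, s}

Begin with {p}.
p →ε {s}; add s.
s →ε {q}; add q.
q →ε {r}; add r.
ε-closure = {p, q, r, s}.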